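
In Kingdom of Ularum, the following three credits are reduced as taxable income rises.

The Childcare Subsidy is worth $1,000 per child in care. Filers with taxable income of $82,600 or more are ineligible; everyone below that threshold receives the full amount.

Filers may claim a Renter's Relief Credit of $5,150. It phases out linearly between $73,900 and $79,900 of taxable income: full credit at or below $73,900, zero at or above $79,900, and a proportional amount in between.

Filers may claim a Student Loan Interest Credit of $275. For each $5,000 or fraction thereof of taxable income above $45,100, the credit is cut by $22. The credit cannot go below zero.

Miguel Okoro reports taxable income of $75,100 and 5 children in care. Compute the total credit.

Childcare Subsidy: base = 5 × $1,000 = $5,000. $75,100 is below the $82,600 cutoff, so the full $5,000 applies.
Renter's Relief Credit: $75,100 is $1,200 into a $6,000 phase-out range, leaving 4,800/6,000 of the credit: $5,150 × 4,800/6,000 = $4,120.
Student Loan Interest Credit: income exceeds $45,100 by $30,000, which is 6 full-or-partial $5,000 increments; reduction = 6 × $22 = $132, leaving $143.
Total: $5,000 + $4,120 + $143 = $9,263.

$9,263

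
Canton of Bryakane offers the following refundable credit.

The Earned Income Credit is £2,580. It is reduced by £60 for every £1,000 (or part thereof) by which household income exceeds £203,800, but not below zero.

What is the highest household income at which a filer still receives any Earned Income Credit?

£245,800

After 42 increments the reduction is 42 × £60 = £2,520, leaving £60; one more increment wipes it out. Increment 42 ends at excess 42 × £1,000 = £42,000, so the highest qualifying income is £203,800 + £42,000 = £245,800.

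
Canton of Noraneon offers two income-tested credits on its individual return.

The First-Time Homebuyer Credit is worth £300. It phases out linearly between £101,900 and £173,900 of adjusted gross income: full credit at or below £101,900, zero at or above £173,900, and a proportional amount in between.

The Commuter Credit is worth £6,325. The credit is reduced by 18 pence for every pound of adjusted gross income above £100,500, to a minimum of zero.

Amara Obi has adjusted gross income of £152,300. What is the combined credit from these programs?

£90

First-Time Homebuyer Credit: £152,300 is £50,400 into a £72,000 phase-out range, leaving 21,600/72,000 of the credit: £300 × 21,600/72,000 = £90.
Commuter Credit: 18% of the £51,800 excess over £100,500 is £9,324 ≥ base, so the credit is £0.
Total: £90 + £0 = £90.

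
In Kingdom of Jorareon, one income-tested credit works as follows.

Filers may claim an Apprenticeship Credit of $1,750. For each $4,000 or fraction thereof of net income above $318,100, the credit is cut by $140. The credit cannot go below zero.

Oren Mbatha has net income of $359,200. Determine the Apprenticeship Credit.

Apprenticeship Credit: income exceeds $318,100 by $41,100, which is 11 full-or-partial $4,000 increments; reduction = 11 × $140 = $1,540, leaving $210.

$210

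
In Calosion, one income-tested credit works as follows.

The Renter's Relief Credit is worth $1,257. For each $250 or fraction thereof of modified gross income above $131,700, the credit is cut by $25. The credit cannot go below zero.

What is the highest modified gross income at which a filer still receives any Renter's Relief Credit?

After 50 increments the reduction is 50 × $25 = $1,250, leaving $7; one more increment wipes it out. Increment 50 ends at excess 50 × $250 = $12,500, so the highest qualifying income is $131,700 + $12,500 = $144,200.

$144,200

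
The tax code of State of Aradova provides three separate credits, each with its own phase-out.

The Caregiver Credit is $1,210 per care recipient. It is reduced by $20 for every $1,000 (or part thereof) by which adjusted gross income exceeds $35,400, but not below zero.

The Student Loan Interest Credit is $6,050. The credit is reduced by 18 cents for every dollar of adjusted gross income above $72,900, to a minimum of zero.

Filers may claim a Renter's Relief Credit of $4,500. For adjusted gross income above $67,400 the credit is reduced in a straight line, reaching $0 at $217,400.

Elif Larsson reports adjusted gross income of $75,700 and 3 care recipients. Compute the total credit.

Caregiver Credit: base = 3 × $1,210 = $3,630. income exceeds $35,400 by $40,300, which is 41 full-or-partial $1,000 increments; reduction = 41 × $20 = $820, leaving $2,810.
Student Loan Interest Credit: 18% of the $2,800 excess over $72,900 is $504; credit = $6,050 − $504 = $5,546.
Renter's Relief Credit: $75,700 is $8,300 into a $150,000 phase-out range, leaving 141,700/150,000 of the credit: $4,500 × 141,700/150,000 = $4,251.
Total: $2,810 + $5,546 + $4,251 = $12,607.

$12,607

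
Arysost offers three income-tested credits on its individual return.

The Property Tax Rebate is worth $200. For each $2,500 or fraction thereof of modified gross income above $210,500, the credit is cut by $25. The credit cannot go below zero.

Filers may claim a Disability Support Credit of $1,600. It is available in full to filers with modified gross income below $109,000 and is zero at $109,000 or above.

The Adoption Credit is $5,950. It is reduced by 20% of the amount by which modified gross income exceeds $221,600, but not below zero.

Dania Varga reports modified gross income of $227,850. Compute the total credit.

Property Tax Rebate: income exceeds $210,500 by $17,350, which is 7 full-or-partial $2,500 increments; reduction = 7 × $25 = $175, leaving $25.
Disability Support Credit: $227,850 meets or exceeds the $109,000 cutoff, so the credit is $0.
Adoption Credit: 20% of the $6,250 excess over $221,600 is $1,250; credit = $5,950 − $1,250 = $4,700.
Total: $25 + $0 + $4,700 = $4,725.

$4,725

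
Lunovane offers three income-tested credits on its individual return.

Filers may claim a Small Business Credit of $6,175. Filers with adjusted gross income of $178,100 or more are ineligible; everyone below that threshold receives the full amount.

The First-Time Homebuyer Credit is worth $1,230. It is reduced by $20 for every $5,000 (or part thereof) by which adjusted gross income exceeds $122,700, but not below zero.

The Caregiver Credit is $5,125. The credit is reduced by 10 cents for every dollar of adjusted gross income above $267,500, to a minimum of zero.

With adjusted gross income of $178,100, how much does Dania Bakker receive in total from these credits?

$6,115

Small Business Credit: $178,100 meets or exceeds the $178,100 cutoff, so the credit is $0.
First-Time Homebuyer Credit: income exceeds $122,700 by $55,400, which is 12 full-or-partial $5,000 increments; reduction = 12 × $20 = $240, leaving $990.
Caregiver Credit: $178,100 is at or below the $267,500 threshold, so the full $5,125 applies.
Total: $0 + $990 + $5,125 = $6,115.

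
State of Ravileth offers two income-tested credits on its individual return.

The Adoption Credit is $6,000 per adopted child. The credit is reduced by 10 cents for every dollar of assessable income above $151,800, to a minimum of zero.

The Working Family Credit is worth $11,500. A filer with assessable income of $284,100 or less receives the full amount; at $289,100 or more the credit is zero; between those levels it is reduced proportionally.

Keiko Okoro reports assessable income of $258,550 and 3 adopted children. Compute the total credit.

Adoption Credit: base = 3 × $6,000 = $18,000. 10% of the $106,750 excess over $151,800 is $10,675; credit = $18,000 − $10,675 = $7,325.
Working Family Credit: $258,550 is at or below the $284,100 threshold, so the full $11,500 applies.
Total: $7,325 + $11,500 = $18,825.

$18,825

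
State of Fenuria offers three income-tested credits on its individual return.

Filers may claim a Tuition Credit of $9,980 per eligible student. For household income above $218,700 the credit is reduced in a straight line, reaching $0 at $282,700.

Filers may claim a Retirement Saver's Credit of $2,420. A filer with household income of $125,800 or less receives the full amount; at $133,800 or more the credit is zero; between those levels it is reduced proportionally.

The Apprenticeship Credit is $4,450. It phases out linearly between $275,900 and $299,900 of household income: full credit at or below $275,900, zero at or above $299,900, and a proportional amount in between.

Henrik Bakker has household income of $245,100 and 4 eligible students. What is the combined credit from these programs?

$27,903

Tuition Credit: base = 4 × $9,980 = $39,920. $245,100 is $26,400 into a $64,000 phase-out range, leaving 37,600/64,000 of the credit: $39,920 × 37,600/64,000 = $23,453.
Retirement Saver's Credit: $245,100 is at or above $133,800, so the credit is $0.
Apprenticeship Credit: $245,100 is at or below the $275,900 threshold, so the full $4,450 applies.
Total: $23,453 + $0 + $4,450 = $27,903.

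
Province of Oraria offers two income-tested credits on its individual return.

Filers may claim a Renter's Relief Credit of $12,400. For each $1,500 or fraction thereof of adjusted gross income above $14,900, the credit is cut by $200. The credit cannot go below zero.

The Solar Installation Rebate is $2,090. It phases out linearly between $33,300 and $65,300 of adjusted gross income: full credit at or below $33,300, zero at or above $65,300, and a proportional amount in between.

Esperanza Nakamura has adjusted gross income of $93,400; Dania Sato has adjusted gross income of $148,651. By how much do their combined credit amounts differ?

Esperanza ($93,400): Renter's Relief Credit: income exceeds $14,900 by $78,500, which is 53 full-or-partial $1,500 increments; reduction = 53 × $200 = $10,600, leaving $1,800. Solar Installation Rebate: $93,400 is at or above $65,300, so the credit is $0. total $1,800 + $0 = $1,800
Dania ($148,651): Renter's Relief Credit: income exceeds $14,900 by $133,751 → 90 increments × $200 = $18,000 ≥ base, so the credit is $0. Solar Installation Rebate: $148,651 is at or above $65,300, so the credit is $0. total $0 + $0 = $0
Difference: |$1,800 − $0| = $1,800.

$1,800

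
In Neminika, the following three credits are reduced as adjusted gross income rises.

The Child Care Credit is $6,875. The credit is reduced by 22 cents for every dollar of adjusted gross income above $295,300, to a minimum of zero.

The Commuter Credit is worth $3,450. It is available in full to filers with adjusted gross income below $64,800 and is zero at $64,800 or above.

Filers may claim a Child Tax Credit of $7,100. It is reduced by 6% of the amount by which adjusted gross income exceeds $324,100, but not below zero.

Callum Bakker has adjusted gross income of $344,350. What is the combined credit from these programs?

Child Care Credit: 22% of the $49,050 excess over $295,300 is $10,791 ≥ base, so the credit is $0.
Commuter Credit: $344,350 meets or exceeds the $64,800 cutoff, so the credit is $0.
Child Tax Credit: 6% of the $20,250 excess over $324,100 is $1,215; credit = $7,100 − $1,215 = $5,885.
Total: $0 + $0 + $5,885 = $5,885.

$5,885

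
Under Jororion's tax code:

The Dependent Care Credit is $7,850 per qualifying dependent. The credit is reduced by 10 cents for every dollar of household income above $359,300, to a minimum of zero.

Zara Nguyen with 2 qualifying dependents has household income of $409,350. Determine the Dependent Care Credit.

Dependent Care Credit: base = 2 × $7,850 = $15,700. 10% of the $50,050 excess over $359,300 is $5,005; credit = $15,700 − $5,005 = $10,695.

$10,695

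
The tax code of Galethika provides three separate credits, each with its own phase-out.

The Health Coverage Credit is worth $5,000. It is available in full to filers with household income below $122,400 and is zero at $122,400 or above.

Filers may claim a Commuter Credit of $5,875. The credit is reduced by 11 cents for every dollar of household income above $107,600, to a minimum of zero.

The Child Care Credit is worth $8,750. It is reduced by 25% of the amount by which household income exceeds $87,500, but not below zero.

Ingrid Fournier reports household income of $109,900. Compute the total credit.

Health Coverage Credit: $109,900 is below the $122,400 cutoff, so the full $5,000 applies.
Commuter Credit: 11% of the $2,300 excess over $107,600 is $253; credit = $5,875 − $253 = $5,622.
Child Care Credit: 25% of the $22,400 excess over $87,500 is $5,600; credit = $8,750 − $5,600 = $3,150.
Total: $5,000 + $5,622 + $3,150 = $13,772.

$13,772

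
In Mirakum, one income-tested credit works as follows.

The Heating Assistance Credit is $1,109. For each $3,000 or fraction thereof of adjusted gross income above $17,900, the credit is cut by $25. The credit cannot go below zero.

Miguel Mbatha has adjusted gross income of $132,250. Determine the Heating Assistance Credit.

Heating Assistance Credit: income exceeds $17,900 by $114,350, which is 39 full-or-partial $3,000 increments; reduction = 39 × $25 = $975, leaving $134.

$134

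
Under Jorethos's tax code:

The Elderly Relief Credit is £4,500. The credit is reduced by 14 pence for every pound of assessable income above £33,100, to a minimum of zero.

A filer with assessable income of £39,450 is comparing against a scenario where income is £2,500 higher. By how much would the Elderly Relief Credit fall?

£350

At £39,450 — 14% of the £6,350 excess over £33,100 is £889; credit = £4,500 − £889 = £3,611.
At £41,950 — 14% of the £8,850 excess over £33,100 is £1,239; credit = £4,500 − £1,239 = £3,261.
Lost: £3,611 − £3,261 = £350.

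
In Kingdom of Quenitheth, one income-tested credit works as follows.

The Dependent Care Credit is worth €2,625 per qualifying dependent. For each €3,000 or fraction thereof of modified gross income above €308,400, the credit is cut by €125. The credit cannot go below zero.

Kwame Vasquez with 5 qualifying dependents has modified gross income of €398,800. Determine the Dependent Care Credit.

Dependent Care Credit: base = 5 × €2,625 = €13,125. income exceeds €308,400 by €90,400, which is 31 full-or-partial €3,000 increments; reduction = 31 × €125 = €3,875, leaving €9,250.

€9,250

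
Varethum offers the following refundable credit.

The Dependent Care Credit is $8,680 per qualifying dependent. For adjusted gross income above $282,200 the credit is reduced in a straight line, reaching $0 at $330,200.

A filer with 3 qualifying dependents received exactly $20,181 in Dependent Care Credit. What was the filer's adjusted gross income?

$293,000

Full credit = 3 × $8,680 = $26,040.
$20,181 is 20,181/26,040 of the full $26,040, so 5,859/26,040 of the $48,000 range has been used: income = $282,200 + $48,000 × 5,859/26,040 = $293,000.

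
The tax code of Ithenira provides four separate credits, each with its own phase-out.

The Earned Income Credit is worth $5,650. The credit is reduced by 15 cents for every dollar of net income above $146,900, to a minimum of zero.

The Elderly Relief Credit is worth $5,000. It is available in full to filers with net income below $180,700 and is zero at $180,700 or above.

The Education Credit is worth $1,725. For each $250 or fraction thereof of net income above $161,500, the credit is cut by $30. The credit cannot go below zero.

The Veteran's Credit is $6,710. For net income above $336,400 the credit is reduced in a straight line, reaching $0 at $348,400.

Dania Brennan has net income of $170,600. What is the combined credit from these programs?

Earned Income Credit: 15% of the $23,700 excess over $146,900 is $3,555; credit = $5,650 − $3,555 = $2,095.
Elderly Relief Credit: $170,600 is below the $180,700 cutoff, so the full $5,000 applies.
Education Credit: income exceeds $161,500 by $9,100, which is 37 full-or-partial $250 increments; reduction = 37 × $30 = $1,110, leaving $615.
Veteran's Credit: $170,600 is at or below the $336,400 threshold, so the full $6,710 applies.
Total: $2,095 + $5,000 + $615 + $6,710 = $14,420.

$14,420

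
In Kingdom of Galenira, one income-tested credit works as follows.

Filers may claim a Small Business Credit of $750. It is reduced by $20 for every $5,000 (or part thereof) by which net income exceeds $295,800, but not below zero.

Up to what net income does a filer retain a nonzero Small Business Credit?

After 37 increments the reduction is 37 × $20 = $740, leaving $10; one more increment wipes it out. Increment 37 ends at excess 37 × $5,000 = $185,000, so the highest qualifying income is $295,800 + $185,000 = $480,800.

$480,800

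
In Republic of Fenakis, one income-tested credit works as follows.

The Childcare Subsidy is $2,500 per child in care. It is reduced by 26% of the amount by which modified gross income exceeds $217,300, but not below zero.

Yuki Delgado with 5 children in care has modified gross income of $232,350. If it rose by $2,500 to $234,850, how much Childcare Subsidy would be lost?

$650

At $232,350 — base = 5 × $2,500 = $12,500. 26% of the $15,050 excess over $217,300 is $3,913; credit = $12,500 − $3,913 = $8,587.
At $234,850 — base = 5 × $2,500 = $12,500. 26% of the $17,550 excess over $217,300 is $4,563; credit = $12,500 − $4,563 = $7,937.
Lost: $8,587 − $7,937 = $650.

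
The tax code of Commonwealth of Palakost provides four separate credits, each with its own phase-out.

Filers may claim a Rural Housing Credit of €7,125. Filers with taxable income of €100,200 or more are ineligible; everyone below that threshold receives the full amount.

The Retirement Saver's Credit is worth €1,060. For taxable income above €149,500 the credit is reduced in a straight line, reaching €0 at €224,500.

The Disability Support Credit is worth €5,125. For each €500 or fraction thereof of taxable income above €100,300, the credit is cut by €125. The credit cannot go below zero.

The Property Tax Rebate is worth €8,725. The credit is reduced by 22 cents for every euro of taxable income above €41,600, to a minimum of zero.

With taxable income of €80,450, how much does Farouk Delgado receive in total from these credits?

Rural Housing Credit: €80,450 is below the €100,200 cutoff, so the full €7,125 applies.
Retirement Saver's Credit: €80,450 is at or below the €149,500 threshold, so the full €1,060 applies.
Disability Support Credit: €80,450 is at or below the €100,300 threshold, so the full €5,125 applies.
Property Tax Rebate: 22% of the €38,850 excess over €41,600 is €8,547; credit = €8,725 − €8,547 = €178.
Total: €7,125 + €1,060 + €5,125 + €178 = €13,488.

€13,488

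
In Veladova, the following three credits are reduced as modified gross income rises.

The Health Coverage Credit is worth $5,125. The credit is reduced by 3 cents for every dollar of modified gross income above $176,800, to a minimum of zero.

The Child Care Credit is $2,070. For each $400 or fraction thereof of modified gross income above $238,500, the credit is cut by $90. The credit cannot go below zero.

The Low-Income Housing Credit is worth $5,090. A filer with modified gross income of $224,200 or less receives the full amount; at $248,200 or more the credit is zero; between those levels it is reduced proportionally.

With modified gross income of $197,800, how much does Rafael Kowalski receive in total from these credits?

Health Coverage Credit: 3% of the $21,000 excess over $176,800 is $630; credit = $5,125 − $630 = $4,495.
Child Care Credit: $197,800 is at or below the $238,500 threshold, so the full $2,070 applies.
Low-Income Housing Credit: $197,800 is at or below the $224,200 threshold, so the full $5,090 applies.
Total: $4,495 + $2,070 + $5,090 = $11,655.

$11,655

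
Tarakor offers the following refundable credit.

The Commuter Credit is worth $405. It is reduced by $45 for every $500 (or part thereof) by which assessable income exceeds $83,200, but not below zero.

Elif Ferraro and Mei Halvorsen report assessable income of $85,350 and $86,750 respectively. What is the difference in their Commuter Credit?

Elif ($85,350): Commuter Credit: income exceeds $83,200 by $2,150, which is 5 full-or-partial $500 increments; reduction = 5 × $45 = $225, leaving $180.
Mei ($86,750): Commuter Credit: income exceeds $83,200 by $3,550, which is 8 full-or-partial $500 increments; reduction = 8 × $45 = $360, leaving $45.
Difference: |$180 − $45| = $135.

$135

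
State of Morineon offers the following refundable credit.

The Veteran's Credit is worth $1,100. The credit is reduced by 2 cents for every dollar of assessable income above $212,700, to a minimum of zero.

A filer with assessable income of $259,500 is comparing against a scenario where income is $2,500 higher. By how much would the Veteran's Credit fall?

$50

At $259,500 — 2% of the $46,800 excess over $212,700 is $936; credit = $1,100 − $936 = $164.
At $262,000 — 2% of the $49,300 excess over $212,700 is $986; credit = $1,100 − $986 = $114.
Lost: $164 − $114 = $50.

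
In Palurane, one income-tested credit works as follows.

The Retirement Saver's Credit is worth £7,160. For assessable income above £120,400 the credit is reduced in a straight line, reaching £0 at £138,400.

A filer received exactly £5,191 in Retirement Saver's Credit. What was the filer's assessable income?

£5,191 is 5,191/7,160 of the full £7,160, so 1,969/7,160 of the £18,000 range has been used: income = £120,400 + £18,000 × 1,969/7,160 = £125,350.

£125,350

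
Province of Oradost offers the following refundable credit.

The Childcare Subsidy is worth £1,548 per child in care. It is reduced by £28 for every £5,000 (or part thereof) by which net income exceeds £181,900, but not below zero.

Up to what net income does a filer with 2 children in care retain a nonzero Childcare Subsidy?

£731,900

Full credit = 2 × £1,548 = £3,096.
After 110 increments the reduction is 110 × £28 = £3,080, leaving £16; one more increment wipes it out. Increment 110 ends at excess 110 × £5,000 = £550,000, so the highest qualifying income is £181,900 + £550,000 = £731,900.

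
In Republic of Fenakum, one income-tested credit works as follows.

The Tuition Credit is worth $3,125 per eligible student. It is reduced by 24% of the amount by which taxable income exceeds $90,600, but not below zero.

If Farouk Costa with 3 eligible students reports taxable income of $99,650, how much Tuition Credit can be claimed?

$7,203

Tuition Credit: base = 3 × $3,125 = $9,375. 24% of the $9,050 excess over $90,600 is $2,172; credit = $9,375 − $2,172 = $7,203.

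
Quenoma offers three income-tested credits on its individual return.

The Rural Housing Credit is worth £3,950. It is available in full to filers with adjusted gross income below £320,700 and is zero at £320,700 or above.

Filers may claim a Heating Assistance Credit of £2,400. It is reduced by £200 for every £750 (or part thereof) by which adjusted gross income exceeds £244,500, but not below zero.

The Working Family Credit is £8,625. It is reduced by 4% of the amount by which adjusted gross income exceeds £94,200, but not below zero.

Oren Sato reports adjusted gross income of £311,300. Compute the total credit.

Rural Housing Credit: £311,300 is below the £320,700 cutoff, so the full £3,950 applies.
Heating Assistance Credit: income exceeds £244,500 by £66,800 → 90 increments × £200 = £18,000 ≥ base, so the credit is £0.
Working Family Credit: 4% of the £217,100 excess over £94,200 is £8,684 ≥ base, so the credit is £0.
Total: £3,950 + £0 + £0 = £3,950.

£3,950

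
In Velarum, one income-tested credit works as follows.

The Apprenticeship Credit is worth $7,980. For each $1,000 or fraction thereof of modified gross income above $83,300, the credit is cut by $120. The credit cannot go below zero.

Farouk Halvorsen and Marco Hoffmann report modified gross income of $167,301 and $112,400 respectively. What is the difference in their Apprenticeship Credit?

$4,380

Farouk ($167,301): Apprenticeship Credit: income exceeds $83,300 by $84,001 → 85 increments × $120 = $10,200 ≥ base, so the credit is $0.
Marco ($112,400): Apprenticeship Credit: income exceeds $83,300 by $29,100, which is 30 full-or-partial $1,000 increments; reduction = 30 × $120 = $3,600, leaving $4,380.
Difference: |$0 − $4,380| = $4,380.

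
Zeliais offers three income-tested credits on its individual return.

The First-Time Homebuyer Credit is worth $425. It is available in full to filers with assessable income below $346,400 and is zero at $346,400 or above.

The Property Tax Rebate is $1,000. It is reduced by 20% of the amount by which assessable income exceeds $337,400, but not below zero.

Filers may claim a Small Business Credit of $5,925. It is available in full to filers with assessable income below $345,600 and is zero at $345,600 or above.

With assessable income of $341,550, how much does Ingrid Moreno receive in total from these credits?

$6,520

First-Time Homebuyer Credit: $341,550 is below the $346,400 cutoff, so the full $425 applies.
Property Tax Rebate: 20% of the $4,150 excess over $337,400 is $830; credit = $1,000 − $830 = $170.
Small Business Credit: $341,550 is below the $345,600 cutoff, so the full $5,925 applies.
Total: $425 + $170 + $5,925 = $6,520.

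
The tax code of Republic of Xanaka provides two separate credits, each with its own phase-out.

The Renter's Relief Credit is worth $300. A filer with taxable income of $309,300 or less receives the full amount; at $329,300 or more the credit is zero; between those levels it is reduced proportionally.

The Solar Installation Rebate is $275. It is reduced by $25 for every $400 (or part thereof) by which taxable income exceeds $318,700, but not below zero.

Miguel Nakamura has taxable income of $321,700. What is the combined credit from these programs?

$189

Renter's Relief Credit: $321,700 is $12,400 into a $20,000 phase-out range, leaving 7,600/20,000 of the credit: $300 × 7,600/20,000 = $114.
Solar Installation Rebate: income exceeds $318,700 by $3,000, which is 8 full-or-partial $400 increments; reduction = 8 × $25 = $200, leaving $75.
Total: $114 + $75 = $189.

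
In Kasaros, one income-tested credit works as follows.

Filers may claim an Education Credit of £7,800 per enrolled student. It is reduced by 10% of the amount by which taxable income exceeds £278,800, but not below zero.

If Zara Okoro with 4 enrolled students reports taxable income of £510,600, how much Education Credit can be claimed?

£8,020

Education Credit: base = 4 × £7,800 = £31,200. 10% of the £231,800 excess over £278,800 is £23,180; credit = £31,200 − £23,180 = £8,020.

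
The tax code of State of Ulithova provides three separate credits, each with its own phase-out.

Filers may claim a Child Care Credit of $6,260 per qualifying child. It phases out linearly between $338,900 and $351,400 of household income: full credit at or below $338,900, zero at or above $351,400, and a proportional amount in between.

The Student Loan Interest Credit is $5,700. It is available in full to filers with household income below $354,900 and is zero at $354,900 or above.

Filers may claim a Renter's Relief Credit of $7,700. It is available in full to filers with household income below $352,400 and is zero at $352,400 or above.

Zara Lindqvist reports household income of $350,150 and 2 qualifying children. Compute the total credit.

$14,652

Child Care Credit: base = 2 × $6,260 = $12,520. $350,150 is $11,250 into a $12,500 phase-out range, leaving 1,250/12,500 of the credit: $12,520 × 1,250/12,500 = $1,252.
Student Loan Interest Credit: $350,150 is below the $354,900 cutoff, so the full $5,700 applies.
Renter's Relief Credit: $350,150 is below the $352,400 cutoff, so the full $7,700 applies.
Total: $1,252 + $5,700 + $7,700 = $14,652.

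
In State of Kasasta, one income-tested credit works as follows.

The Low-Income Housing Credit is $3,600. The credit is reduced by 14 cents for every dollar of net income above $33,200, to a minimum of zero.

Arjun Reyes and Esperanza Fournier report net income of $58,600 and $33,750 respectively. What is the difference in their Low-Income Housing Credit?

$3,479

Arjun ($58,600): Low-Income Housing Credit: 14% of the $25,400 excess over $33,200 is $3,556; credit = $3,600 − $3,556 = $44.
Esperanza ($33,750): Low-Income Housing Credit: 14% of the $550 excess over $33,200 is $77; credit = $3,600 − $77 = $3,523.
Difference: |$44 − $3,523| = $3,479.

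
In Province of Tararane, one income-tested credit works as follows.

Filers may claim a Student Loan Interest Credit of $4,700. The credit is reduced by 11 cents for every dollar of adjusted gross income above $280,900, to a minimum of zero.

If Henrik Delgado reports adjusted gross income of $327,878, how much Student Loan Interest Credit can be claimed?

$0

Student Loan Interest Credit: 11% of the $46,978 excess over $280,900 is $5,167.58 ≥ base, so the credit is $0.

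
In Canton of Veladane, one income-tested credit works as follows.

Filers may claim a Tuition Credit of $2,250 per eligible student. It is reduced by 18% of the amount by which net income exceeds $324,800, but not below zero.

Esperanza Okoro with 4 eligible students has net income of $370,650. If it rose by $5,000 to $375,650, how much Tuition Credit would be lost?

$747

At $370,650 — base = 4 × $2,250 = $9,000. 18% of the $45,850 excess over $324,800 is $8,253; credit = $9,000 − $8,253 = $747.
At $375,650 — base = 4 × $2,250 = $9,000. 18% of the $50,850 excess over $324,800 is $9,153 ≥ base, so the credit is $0.
Lost: $747 − $0 = $747.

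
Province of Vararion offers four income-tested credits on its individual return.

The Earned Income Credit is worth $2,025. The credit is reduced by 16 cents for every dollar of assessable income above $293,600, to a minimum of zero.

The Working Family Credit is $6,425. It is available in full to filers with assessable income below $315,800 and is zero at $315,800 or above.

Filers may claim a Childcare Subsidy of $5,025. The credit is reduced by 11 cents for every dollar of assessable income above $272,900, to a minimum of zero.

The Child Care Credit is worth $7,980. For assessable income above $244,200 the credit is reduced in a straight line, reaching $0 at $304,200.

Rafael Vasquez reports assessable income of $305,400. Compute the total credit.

Earned Income Credit: 16% of the $11,800 excess over $293,600 is $1,888; credit = $2,025 − $1,888 = $137.
Working Family Credit: $305,400 is below the $315,800 cutoff, so the full $6,425 applies.
Childcare Subsidy: 11% of the $32,500 excess over $272,900 is $3,575; credit = $5,025 − $3,575 = $1,450.
Child Care Credit: $305,400 is at or above $304,200, so the credit is $0.
Total: $137 + $6,425 + $1,450 + $0 = $8,012.

$8,012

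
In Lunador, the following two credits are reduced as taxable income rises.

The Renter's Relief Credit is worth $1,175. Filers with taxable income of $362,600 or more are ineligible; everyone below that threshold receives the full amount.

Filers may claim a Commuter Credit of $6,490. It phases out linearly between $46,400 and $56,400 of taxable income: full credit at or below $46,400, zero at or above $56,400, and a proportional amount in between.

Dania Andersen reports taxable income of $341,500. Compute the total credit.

Renter's Relief Credit: $341,500 is below the $362,600 cutoff, so the full $1,175 applies.
Commuter Credit: $341,500 is at or above $56,400, so the credit is $0.
Total: $1,175 + $0 = $1,175.

$1,175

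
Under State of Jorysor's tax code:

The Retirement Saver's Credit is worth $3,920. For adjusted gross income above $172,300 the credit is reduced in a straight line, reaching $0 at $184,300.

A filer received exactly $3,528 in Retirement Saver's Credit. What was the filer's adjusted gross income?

$173,500

$3,528 is 3,528/3,920 of the full $3,920, so 392/3,920 of the $12,000 range has been used: income = $172,300 + $12,000 × 392/3,920 = $173,500.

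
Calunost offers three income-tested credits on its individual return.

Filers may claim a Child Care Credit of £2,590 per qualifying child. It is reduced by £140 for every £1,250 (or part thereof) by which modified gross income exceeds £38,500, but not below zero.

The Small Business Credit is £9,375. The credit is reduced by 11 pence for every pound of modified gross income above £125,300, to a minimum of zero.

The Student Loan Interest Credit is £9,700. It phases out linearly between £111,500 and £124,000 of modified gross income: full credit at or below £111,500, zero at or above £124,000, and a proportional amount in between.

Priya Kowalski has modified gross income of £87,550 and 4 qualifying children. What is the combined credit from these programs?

£23,835

Child Care Credit: base = 4 × £2,590 = £10,360. income exceeds £38,500 by £49,050, which is 40 full-or-partial £1,250 increments; reduction = 40 × £140 = £5,600, leaving £4,760.
Small Business Credit: £87,550 is at or below the £125,300 threshold, so the full £9,375 applies.
Student Loan Interest Credit: £87,550 is at or below the £111,500 threshold, so the full £9,700 applies.
Total: £4,760 + £9,375 + £9,700 = £23,835.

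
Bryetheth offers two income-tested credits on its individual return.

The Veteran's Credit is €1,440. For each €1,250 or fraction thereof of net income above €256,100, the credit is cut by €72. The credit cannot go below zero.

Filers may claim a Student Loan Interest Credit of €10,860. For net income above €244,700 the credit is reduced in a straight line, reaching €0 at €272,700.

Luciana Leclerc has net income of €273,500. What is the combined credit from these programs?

€432

Veteran's Credit: income exceeds €256,100 by €17,400, which is 14 full-or-partial €1,250 increments; reduction = 14 × €72 = €1,008, leaving €432.
Student Loan Interest Credit: €273,500 is at or above €272,700, so the credit is €0.
Total: €432 + €0 = €432.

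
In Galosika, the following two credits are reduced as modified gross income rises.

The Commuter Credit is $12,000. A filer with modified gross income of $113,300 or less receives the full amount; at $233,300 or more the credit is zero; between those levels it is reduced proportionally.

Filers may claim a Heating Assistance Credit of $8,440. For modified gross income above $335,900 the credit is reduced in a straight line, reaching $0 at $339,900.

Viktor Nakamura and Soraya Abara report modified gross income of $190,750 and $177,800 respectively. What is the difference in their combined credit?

$1,295

Viktor ($190,750): Commuter Credit: $190,750 is $77,450 into a $120,000 phase-out range, leaving 42,550/120,000 of the credit: $12,000 × 42,550/120,000 = $4,255. Heating Assistance Credit: $190,750 is at or below the $335,900 threshold, so the full $8,440 applies. total $4,255 + $8,440 = $12,695
Soraya ($177,800): Commuter Credit: $177,800 is $64,500 into a $120,000 phase-out range, leaving 55,500/120,000 of the credit: $12,000 × 55,500/120,000 = $5,550. Heating Assistance Credit: $177,800 is at or below the $335,900 threshold, so the full $8,440 applies. total $5,550 + $8,440 = $13,990
Difference: |$12,695 − $13,990| = $1,295.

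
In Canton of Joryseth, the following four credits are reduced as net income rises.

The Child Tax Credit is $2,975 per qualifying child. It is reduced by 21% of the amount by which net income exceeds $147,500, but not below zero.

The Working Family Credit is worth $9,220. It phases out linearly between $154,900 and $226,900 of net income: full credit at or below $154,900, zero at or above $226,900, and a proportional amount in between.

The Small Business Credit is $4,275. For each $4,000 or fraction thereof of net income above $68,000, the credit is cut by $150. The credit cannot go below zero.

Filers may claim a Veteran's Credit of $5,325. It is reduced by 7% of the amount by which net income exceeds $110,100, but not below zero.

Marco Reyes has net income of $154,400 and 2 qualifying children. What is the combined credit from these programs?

Child Tax Credit: base = 2 × $2,975 = $5,950. 21% of the $6,900 excess over $147,500 is $1,449; credit = $5,950 − $1,449 = $4,501.
Working Family Credit: $154,400 is at or below the $154,900 threshold, so the full $9,220 applies.
Small Business Credit: income exceeds $68,000 by $86,400, which is 22 full-or-partial $4,000 increments; reduction = 22 × $150 = $3,300, leaving $975.
Veteran's Credit: 7% of the $44,300 excess over $110,100 is $3,101; credit = $5,325 − $3,101 = $2,224.
Total: $4,501 + $9,220 + $975 + $2,224 = $16,920.

$16,920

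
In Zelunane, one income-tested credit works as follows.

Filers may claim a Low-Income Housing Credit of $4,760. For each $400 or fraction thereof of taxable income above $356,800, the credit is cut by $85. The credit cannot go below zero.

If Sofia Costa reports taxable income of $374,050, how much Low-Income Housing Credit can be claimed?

Low-Income Housing Credit: income exceeds $356,800 by $17,250, which is 44 full-or-partial $400 increments; reduction = 44 × $85 = $3,740, leaving $1,020.

$1,020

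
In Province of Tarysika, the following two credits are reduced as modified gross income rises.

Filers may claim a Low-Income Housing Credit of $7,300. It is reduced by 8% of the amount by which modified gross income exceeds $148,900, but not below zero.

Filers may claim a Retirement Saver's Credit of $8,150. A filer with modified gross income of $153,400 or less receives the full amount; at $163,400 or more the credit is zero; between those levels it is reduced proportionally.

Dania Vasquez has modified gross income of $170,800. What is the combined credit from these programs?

$5,548

Low-Income Housing Credit: 8% of the $21,900 excess over $148,900 is $1,752; credit = $7,300 − $1,752 = $5,548.
Retirement Saver's Credit: $170,800 is at or above $163,400, so the credit is $0.
Total: $5,548 + $0 = $5,548.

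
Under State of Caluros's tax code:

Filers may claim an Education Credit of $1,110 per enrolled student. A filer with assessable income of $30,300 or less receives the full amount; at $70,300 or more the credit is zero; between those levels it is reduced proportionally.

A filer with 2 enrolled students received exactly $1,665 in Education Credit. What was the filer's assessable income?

Full credit = 2 × $1,110 = $2,220.
$1,665 is 1,665/2,220 of the full $2,220, so 555/2,220 of the $40,000 range has been used: income = $30,300 + $40,000 × 555/2,220 = $40,300.

$40,300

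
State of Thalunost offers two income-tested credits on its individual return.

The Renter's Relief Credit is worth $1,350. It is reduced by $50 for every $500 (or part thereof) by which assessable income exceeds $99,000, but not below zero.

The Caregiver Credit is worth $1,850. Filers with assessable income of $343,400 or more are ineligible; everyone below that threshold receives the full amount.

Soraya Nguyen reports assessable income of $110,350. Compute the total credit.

Renter's Relief Credit: income exceeds $99,000 by $11,350, which is 23 full-or-partial $500 increments; reduction = 23 × $50 = $1,150, leaving $200.
Caregiver Credit: $110,350 is below the $343,400 cutoff, so the full $1,850 applies.
Total: $200 + $1,850 = $2,050.

$2,050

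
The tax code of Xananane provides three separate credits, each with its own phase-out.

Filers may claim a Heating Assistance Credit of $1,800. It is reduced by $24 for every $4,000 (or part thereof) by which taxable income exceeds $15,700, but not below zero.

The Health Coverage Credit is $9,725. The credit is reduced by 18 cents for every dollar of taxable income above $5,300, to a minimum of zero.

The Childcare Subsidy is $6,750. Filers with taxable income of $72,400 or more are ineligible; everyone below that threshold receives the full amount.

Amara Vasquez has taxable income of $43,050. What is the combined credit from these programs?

Heating Assistance Credit: income exceeds $15,700 by $27,350, which is 7 full-or-partial $4,000 increments; reduction = 7 × $24 = $168, leaving $1,632.
Health Coverage Credit: 18% of the $37,750 excess over $5,300 is $6,795; credit = $9,725 − $6,795 = $2,930.
Childcare Subsidy: $43,050 is below the $72,400 cutoff, so the full $6,750 applies.
Total: $1,632 + $2,930 + $6,750 = $11,312.

$11,312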